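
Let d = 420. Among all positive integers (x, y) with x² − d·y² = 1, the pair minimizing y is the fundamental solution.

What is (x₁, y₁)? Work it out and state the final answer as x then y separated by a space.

41 2

√420 = [20; 2,40, …], period ℓ=2 (even) → k=1
k=0  a_k=20  p_k/q_k = 20/1
k=1  a_k=2  p_k/q_k = 41/2
(x₁, y₁) = (41, 2);  41² − 420·2² = 1 ✓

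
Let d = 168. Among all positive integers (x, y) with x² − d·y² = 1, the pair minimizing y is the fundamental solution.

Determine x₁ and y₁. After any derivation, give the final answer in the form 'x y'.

√168 → a₀=12, period (1,24); ℓ=2 even so k=1
k=0  a_k=12  p_k/q_k = 12/1
k=1  a_k=1  p_k/q_k = 13/1
→ (13, 1).  Check: 13²=169, 168·1²=168, difference 1.

13 1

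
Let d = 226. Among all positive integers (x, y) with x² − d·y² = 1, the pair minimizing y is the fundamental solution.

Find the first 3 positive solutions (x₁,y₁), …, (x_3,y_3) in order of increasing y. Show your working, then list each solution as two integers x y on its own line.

451 30
406801 27060
366934051 24408090

√226 → a₀=15, period (30); ℓ=1 odd so k=1
i=0: a=15 ⇒ p=15, q=1
i=1: a=30 ⇒ p=451, q=30
fundamental: x₁=451, y₁=30  (since 203401 − 226·900 = 1)
k=2:  x_2 = 451·451+226·30·30 = 406801,  y_2 = 451·30+30·451 = 27060
k=3:  x_3 = 451·406801+226·30·27060 = 366934051,  y_3 = 451·27060+30·406801 = 24408090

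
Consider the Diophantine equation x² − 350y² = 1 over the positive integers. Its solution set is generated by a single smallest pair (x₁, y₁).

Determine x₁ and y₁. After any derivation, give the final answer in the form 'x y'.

449 24

[18; 1,2,2,2,1,36] for √350; ℓ=6 ⇒ convergent index 5
step 0: (18, 1)  from 18·(1,0) + (0,1)
…
step 2: (56, 3)  from 2·(19,1) + (18,1)
…
step 4: (318, 17)  from 2·(131,7) + (56,3)
step 5: (449, 24)  from 1·(318,17) + (131,7)
→ (449, 24).  Check: 449²=201601, 350·24²=201600, difference 1.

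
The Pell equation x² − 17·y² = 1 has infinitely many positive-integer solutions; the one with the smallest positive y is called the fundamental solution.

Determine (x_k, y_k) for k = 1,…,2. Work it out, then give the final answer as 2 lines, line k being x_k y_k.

33 8
2177 528

d=17: √d = [4; 8] (ℓ=1, odd), read p_1/q_1
i=0: a=4 ⇒ p=4, q=1
i=1: a=8 ⇒ p=33, q=8
→ (33, 8).  Check: 33²=1089, 17·8²=1088, difference 1.
k=2:  x_2 = 33·33+17·8·8 = 2177,  y_2 = 33·8+8·33 = 528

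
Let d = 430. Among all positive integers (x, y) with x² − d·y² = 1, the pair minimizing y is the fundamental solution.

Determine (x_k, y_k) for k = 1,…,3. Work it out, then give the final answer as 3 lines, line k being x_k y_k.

√430 → a₀=20, period (1,2,1,3,1,…,2,1,40); ℓ=14 even so k=13
k=0  a_k=20  p_k/q_k = 20/1
…
k=2  a_k=2  p_k/q_k = 62/3
…
k=9  a_k=1  p_k/q_k = 155233/7486
k=10  a_k=3  p_k/q_k = 599138/28893
k=11  a_k=1  p_k/q_k = 754371/36379
k=12  a_k=2  p_k/q_k = 2107880/101651
k=13  a_k=1  p_k/q_k = 2862251/138030
(x₁, y₁) = (2862251, 138030);  2862251² − 430·138030² = 1 ✓
(x_2, y_2) = (2862251·2862251 + 430·138030·138030, 2862251·138030 + 138030·2862251) = (16384961574001, 790153011060)
(x_3, y_3) = (2862251·16384961574001 + 430·138030·790153011060, 2862251·790153011060 + 138030·16384961574001) = (93795745300289010251, 4523232492118854090)

2862251 138030
16384961574001 790153011060
93795745300289010251 4523232492118854090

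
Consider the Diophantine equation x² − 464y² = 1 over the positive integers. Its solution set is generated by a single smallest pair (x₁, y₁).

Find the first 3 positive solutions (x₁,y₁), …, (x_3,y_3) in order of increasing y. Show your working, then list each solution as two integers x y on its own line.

√464 = [21; 1,1,5,1,1,1,5,1,1,42, …], period ℓ=10 (even) → k=9
step 0: (21, 1)  from 21·(1,0) + (0,1)
…
step 3: (237, 11)  from 5·(43,2) + (22,1)
step 4: (280, 13)  from 1·(237,11) + (43,2)
step 5: (517, 24)  from 1·(280,13) + (237,11)
step 6: (797, 37)  from 1·(517,24) + (280,13)
…
step 8: (5299, 246)  from 1·(4502,209) + (797,37)
step 9: (9801, 455)  from 1·(5299,246) + (4502,209)
fundamental: x₁=9801, y₁=455  (since 96059601 − 464·207025 = 1)
(x_2, y_2) = (9801·9801 + 464·455·455, 9801·455 + 455·9801) = (192119201, 8918910)
(x_3, y_3) = (9801·192119201 + 464·455·8918910, 9801·8918910 + 455·192119201) = (3765920568201, 174828473365)

9801 455
192119201 8918910
3765920568201 174828473365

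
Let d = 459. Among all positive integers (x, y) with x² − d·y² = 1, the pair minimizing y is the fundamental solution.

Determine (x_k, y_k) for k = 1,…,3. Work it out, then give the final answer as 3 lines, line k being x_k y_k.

[21; 2,2,1,4,21,4,1,2,2,42] for √459; ℓ=10 ⇒ convergent index 9
i=0: a=21 ⇒ p=21, q=1
…
i=2: a=2 ⇒ p=107, q=5
i=3: a=1 ⇒ p=150, q=7
i=4: a=4 ⇒ p=707, q=33
…
i=7: a=1 ⇒ p=75692, q=3533
i=8: a=2 ⇒ p=212079, q=9899
i=9: a=2 ⇒ p=499850, q=23331
fundamental: x₁=499850, y₁=23331  (since 249850022500 − 459·544335561 = 1)
(x_2, y_2) = (499850·499850 + 459·23331·23331, 499850·23331 + 23331·499850) = (499700044999, 23324000700)
(x_3, y_3) = (499850·499700044999 + 459·23331·23324000700, 499850·23324000700 + 23331·499700044999) = (499550134985000450, 23317003499766669)

499850 23331
499700044999 23324000700
499550134985000450 23317003499766669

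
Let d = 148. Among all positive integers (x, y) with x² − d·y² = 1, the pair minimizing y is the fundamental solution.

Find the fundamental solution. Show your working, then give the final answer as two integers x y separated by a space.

73 6

d=148: √d = [12; 6,24] (ℓ=2, even), read p_1/q_1
i=0: a=12 ⇒ p=12, q=1
i=1: a=6 ⇒ p=73, q=6
(x₁, y₁) = (73, 6);  73² − 148·6² = 1 ✓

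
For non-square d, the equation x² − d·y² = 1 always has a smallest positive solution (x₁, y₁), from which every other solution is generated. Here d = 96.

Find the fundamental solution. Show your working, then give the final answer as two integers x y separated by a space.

49 5

d=96: √d = [9; 1,3,1,18] (ℓ=4, even), read p_3/q_3
a_0=9:  p_0=9·1+0=9,  q_0=9·0+1=1
…
a_2=3:  p_2=3·10+9=39,  q_2=3·1+1=4
a_3=1:  p_3=1·39+10=49,  q_3=1·4+1=5
(x₁, y₁) = (49, 5);  49² − 96·5² = 1 ✓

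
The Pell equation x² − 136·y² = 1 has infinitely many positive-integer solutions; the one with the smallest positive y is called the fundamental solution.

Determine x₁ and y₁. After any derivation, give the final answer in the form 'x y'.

35 3

d=136: √d = [11; 1,1,1,22] (ℓ=4, even), read p_3/q_3
k=0  a_k=11  p_k/q_k = 11/1
…
k=2  a_k=1  p_k/q_k = 23/2
k=3  a_k=1  p_k/q_k = 35/3
fundamental: x₁=35, y₁=3  (since 1225 − 136·9 = 1)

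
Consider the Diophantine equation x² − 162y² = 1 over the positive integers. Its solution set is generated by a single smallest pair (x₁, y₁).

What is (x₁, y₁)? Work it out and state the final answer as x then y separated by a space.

√162 = [12; 1,2,1,2,12,2,1,2,1,24, …], period ℓ=10 (even) → k=9
k=0  a_k=12  p_k/q_k = 12/1
k=1  a_k=1  p_k/q_k = 13/1
…
k=6  a_k=2  p_k/q_k = 3602/283
k=7  a_k=1  p_k/q_k = 5333/419
k=8  a_k=2  p_k/q_k = 14268/1121
k=9  a_k=1  p_k/q_k = 19601/1540
(x₁, y₁) = (19601, 1540);  19601² − 162·1540² = 1 ✓

19601 1540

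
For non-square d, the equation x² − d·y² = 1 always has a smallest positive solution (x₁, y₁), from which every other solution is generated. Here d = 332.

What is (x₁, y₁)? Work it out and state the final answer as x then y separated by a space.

d=332: √d = [18; 4,1,1,8,1,1,4,36] (ℓ=8, even), read p_7/q_7
a_0=18:  p_0=18·1+0=18,  q_0=18·0+1=1
…
a_2=1:  p_2=1·73+18=91,  q_2=1·4+1=5
…
a_6=1:  p_6=1·1567+1403=2970,  q_6=1·86+77=163
a_7=4:  p_7=4·2970+1567=13447,  q_7=4·163+86=738
→ (13447, 738).  Check: 13447²=180821809, 332·738²=180821808, difference 1.

13447 738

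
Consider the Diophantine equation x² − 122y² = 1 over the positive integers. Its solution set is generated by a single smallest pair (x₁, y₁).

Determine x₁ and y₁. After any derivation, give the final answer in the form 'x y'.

√122 → a₀=11, period (22); ℓ=1 odd so k=1
step 0: (11, 1)  from 11·(1,0) + (0,1)
step 1: (243, 22)  from 22·(11,1) + (1,0)
(x₁, y₁) = (243, 22);  243² − 122·22² = 1 ✓

243 22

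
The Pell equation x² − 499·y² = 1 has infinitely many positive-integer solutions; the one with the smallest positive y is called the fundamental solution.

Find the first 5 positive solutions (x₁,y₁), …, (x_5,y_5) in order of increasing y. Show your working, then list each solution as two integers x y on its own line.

√499 = [22; 2,1,21,1,2,44, …], period ℓ=6 (even) → k=5
a_0=22:  p_0=22·1+0=22,  q_0=22·0+1=1
…
a_2=1:  p_2=1·45+22=67,  q_2=1·2+1=3
a_3=21:  p_3=21·67+45=1452,  q_3=21·3+2=65
a_4=1:  p_4=1·1452+67=1519,  q_4=1·65+3=68
a_5=2:  p_5=2·1519+1452=4490,  q_5=2·68+65=201
→ (4490, 201).  Check: 4490²=20160100, 499·201²=20160099, difference 1.
(4490+201√499)^2 = 40320199 + 1804980√499
(4490+201√499)^3 = 362075382530 + 16208720199√499
(4490+201√499)^4 = 3251436894799201 + 145554305582040√499
(4490+201√499)^5 = 29197902953221442450 + 1307077647917999001√499

4490 201
40320199 1804980
362075382530 16208720199
3251436894799201 145554305582040
29197902953221442450 1307077647917999001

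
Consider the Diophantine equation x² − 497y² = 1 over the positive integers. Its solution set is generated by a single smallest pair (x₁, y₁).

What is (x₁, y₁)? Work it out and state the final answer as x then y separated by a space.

1201887 53912

√497 = [22; 3,2,2,5,6,5,2,2,3,44, …], period ℓ=10 (even) → k=9
k=0  a_k=22  p_k/q_k = 22/1
k=1  a_k=3  p_k/q_k = 67/3
k=2  a_k=2  p_k/q_k = 156/7
…
k=8  a_k=2  p_k/q_k = 352750/15823
k=9  a_k=3  p_k/q_k = 1201887/53912
(x₁, y₁) = (1201887, 53912);  1201887² − 497·53912² = 1 ✓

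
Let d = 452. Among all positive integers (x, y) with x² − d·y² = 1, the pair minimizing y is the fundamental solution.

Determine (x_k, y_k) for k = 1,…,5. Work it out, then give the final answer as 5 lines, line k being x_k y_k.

1204353 56648
2900932297217 136448377488
6987493029899166849 328664025545553880
16830816386073401651890177 791655010315592455701792
40540488414026331506287881514113 1906864173276900777578095047272

d=452: √d = [21; 3,1,5,3,10,3,5,1,3,42] (ℓ=10, even), read p_9/q_9
k=0  a_k=21  p_k/q_k = 21/1
k=1  a_k=3  p_k/q_k = 64/3
…
k=3  a_k=5  p_k/q_k = 489/23
…
k=8  a_k=1  p_k/q_k = 313483/14745
k=9  a_k=3  p_k/q_k = 1204353/56648
fundamental: x₁=1204353, y₁=56648  (since 1450466148609 − 452·3208995904 = 1)
n=2: (1204353,56648)∘(1204353,56648) = (1204353·1204353+452·56648·56648, 1204353·56648+56648·1204353) = (2900932297217,136448377488)
n=3: (2900932297217,136448377488)∘(1204353,56648) = (1204353·2900932297217+452·56648·136448377488, 1204353·136448377488+56648·2900932297217) = (6987493029899166849,328664025545553880)
n=4: (6987493029899166849,328664025545553880)∘(1204353,56648) = (1204353·6987493029899166849+452·56648·328664025545553880, 1204353·328664025545553880+56648·6987493029899166849) = (16830816386073401651890177,791655010315592455701792)
n=5: (16830816386073401651890177,791655010315592455701792)∘(1204353,56648) = (1204353·16830816386073401651890177+452·56648·791655010315592455701792, 1204353·791655010315592455701792+56648·16830816386073401651890177) = (40540488414026331506287881514113,1906864173276900777578095047272)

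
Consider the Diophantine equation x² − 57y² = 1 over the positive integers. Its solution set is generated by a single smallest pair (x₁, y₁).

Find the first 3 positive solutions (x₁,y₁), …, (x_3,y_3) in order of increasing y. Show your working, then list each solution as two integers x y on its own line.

d=57: √d = [7; 1,1,4,1,1,14] (ℓ=6, even), read p_5/q_5
step 0: (7, 1)  from 7·(1,0) + (0,1)
step 1: (8, 1)  from 1·(7,1) + (1,0)
step 2: (15, 2)  from 1·(8,1) + (7,1)
step 3: (68, 9)  from 4·(15,2) + (8,1)
step 4: (83, 11)  from 1·(68,9) + (15,2)
step 5: (151, 20)  from 1·(83,11) + (68,9)
(x₁, y₁) = (151, 20);  151² − 57·20² = 1 ✓
(x_2, y_2) = (151·151 + 57·20·20, 151·20 + 20·151) = (45601, 6040)
(x_3, y_3) = (151·45601 + 57·20·6040, 151·6040 + 20·45601) = (13771351, 1824060)

151 20
45601 6040
13771351 1824060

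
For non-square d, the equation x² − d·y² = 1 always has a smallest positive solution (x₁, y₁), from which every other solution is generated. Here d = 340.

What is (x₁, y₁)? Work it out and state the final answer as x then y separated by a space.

√340 = [18; 2,3,1,1,1,…,3,2,36, …], period ℓ=14 (even) → k=13
k=0  a_k=18  p_k/q_k = 18/1
k=1  a_k=2  p_k/q_k = 37/2
…
k=5  a_k=1  p_k/q_k = 461/25
…
k=8  a_k=1  p_k/q_k = 7265/394
…
k=12  a_k=3  p_k/q_k = 125478/6805
k=13  a_k=2  p_k/q_k = 285769/15498
(x₁, y₁) = (285769, 15498);  285769² − 340·15498² = 1 ✓

285769 15498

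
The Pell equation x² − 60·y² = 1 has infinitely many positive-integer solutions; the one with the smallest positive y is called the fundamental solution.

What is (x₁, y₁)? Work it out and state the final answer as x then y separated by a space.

d=60: √d = [7; 1,2,1,14] (ℓ=4, even), read p_3/q_3
i=0: a=7 ⇒ p=7, q=1
…
i=2: a=2 ⇒ p=23, q=3
i=3: a=1 ⇒ p=31, q=4
fundamental: x₁=31, y₁=4  (since 961 − 60·16 = 1)

31 4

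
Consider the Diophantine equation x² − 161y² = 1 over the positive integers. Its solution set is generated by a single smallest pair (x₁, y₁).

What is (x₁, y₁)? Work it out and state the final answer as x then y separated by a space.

11775 928

[12; 1,2,4,1,2,1,4,2,1,24] for √161; ℓ=10 ⇒ convergent index 9
a_0=12:  p_0=12·1+0=12,  q_0=12·0+1=1
…
a_4=1:  p_4=1·165+38=203,  q_4=1·13+3=16
a_5=2:  p_5=2·203+165=571,  q_5=2·16+13=45
a_6=1:  p_6=1·571+203=774,  q_6=1·45+16=61
…
a_8=2:  p_8=2·3667+774=8108,  q_8=2·289+61=639
a_9=1:  p_9=1·8108+3667=11775,  q_9=1·639+289=928
fundamental: x₁=11775, y₁=928  (since 138650625 − 161·861184 = 1)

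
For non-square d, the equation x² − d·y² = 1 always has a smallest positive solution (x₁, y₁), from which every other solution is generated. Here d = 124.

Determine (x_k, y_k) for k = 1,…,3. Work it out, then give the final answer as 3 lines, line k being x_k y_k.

4620799 414960
42703566796801 3834893506080
394649197502177907199 35440544156001500880

√124 → a₀=11, period (7,2,1,1,1,…,2,7,22); ℓ=16 even so k=15
a_0=11:  p_0=11·1+0=11,  q_0=11·0+1=1
…
a_2=2:  p_2=2·78+11=167,  q_2=2·7+1=15
…
a_4=1:  p_4=1·245+167=412,  q_4=1·22+15=37
a_5=1:  p_5=1·412+245=657,  q_5=1·37+22=59
…
a_7=1:  p_7=1·2383+657=3040,  q_7=1·214+59=273
…
a_9=1:  p_9=1·14543+3040=17583,  q_9=1·1306+273=1579
a_10=3:  p_10=3·17583+14543=67292,  q_10=3·1579+1306=6043
a_11=1:  p_11=1·67292+17583=84875,  q_11=1·6043+1579=7622
…
a_13=1:  p_13=1·152167+84875=237042,  q_13=1·13665+7622=21287
a_14=2:  p_14=2·237042+152167=626251,  q_14=2·21287+13665=56239
a_15=7:  p_15=7·626251+237042=4620799,  q_15=7·56239+21287=414960
fundamental: x₁=4620799, y₁=414960  (since 21351783398401 − 124·172191801600 = 1)
k=2:  x_2 = 4620799·4620799+124·414960·414960 = 42703566796801,  y_2 = 4620799·414960+414960·4620799 = 3834893506080
k=3:  x_3 = 4620799·42703566796801+124·414960·3834893506080 = 394649197502177907199,  y_3 = 4620799·3834893506080+414960·42703566796801 = 35440544156001500880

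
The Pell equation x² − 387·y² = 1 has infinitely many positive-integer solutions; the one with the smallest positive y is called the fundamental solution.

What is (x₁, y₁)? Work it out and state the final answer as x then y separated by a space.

3482 177

[19; 1,2,19,2,1,38] for √387; ℓ=6 ⇒ convergent index 5
k=0  a_k=19  p_k/q_k = 19/1
…
k=2  a_k=2  p_k/q_k = 59/3
…
k=4  a_k=2  p_k/q_k = 2341/119
k=5  a_k=1  p_k/q_k = 3482/177
fundamental: x₁=3482, y₁=177  (since 12124324 − 387·31329 = 1)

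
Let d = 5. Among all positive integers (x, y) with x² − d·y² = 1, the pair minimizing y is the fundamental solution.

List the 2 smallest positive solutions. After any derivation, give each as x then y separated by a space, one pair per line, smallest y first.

9 4
161 72

√5 → a₀=2, period (4); ℓ=1 odd so k=1
i=0: a=2 ⇒ p=2, q=1
i=1: a=4 ⇒ p=9, q=4
(x₁, y₁) = (9, 4);  9² − 5·4² = 1 ✓
(9+4√5)^2 = 161 + 72√5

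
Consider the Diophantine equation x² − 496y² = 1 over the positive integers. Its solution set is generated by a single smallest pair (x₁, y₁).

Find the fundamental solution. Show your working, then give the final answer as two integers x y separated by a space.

4620799 207480

√496 → a₀=22, period (3,1,2,4,1,…,1,3,44); ℓ=16 even so k=15
i=0: a=22 ⇒ p=22, q=1
…
i=4: a=4 ⇒ p=1069, q=48
i=5: a=1 ⇒ p=1314, q=59
…
i=8: a=2 ⇒ p=14543, q=653
…
i=10: a=1 ⇒ p=49709, q=2232
…
i=14: a=1 ⇒ p=1252502, q=56239
i=15: a=3 ⇒ p=4620799, q=207480
→ (4620799, 207480).  Check: 4620799²=21351783398401, 496·207480²=21351783398400, difference 1.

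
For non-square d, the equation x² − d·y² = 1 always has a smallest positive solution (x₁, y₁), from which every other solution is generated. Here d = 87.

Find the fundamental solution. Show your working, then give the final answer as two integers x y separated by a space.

28 3

d=87: √d = [9; 3,18] (ℓ=2, even), read p_1/q_1
k=0  a_k=9  p_k/q_k = 9/1
k=1  a_k=3  p_k/q_k = 28/3
fundamental: x₁=28, y₁=3  (since 784 − 87·9 = 1)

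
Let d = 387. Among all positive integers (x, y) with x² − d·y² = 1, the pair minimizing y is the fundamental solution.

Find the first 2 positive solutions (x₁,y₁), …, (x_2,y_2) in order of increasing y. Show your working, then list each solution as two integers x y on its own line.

3482 177
24248647 1232628

√387 = [19; 1,2,19,2,1,38, …], period ℓ=6 (even) → k=5
a_0=19:  p_0=19·1+0=19,  q_0=19·0+1=1
…
a_2=2:  p_2=2·20+19=59,  q_2=2·1+1=3
…
a_4=2:  p_4=2·1141+59=2341,  q_4=2·58+3=119
a_5=1:  p_5=1·2341+1141=3482,  q_5=1·119+58=177
fundamental: x₁=3482, y₁=177  (since 12124324 − 387·31329 = 1)
k=2:  x_2 = 3482·3482+387·177·177 = 24248647,  y_2 = 3482·177+177·3482 = 1232628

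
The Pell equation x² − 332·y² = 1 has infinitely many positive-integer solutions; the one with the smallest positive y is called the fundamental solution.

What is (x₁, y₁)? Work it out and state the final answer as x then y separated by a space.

13447 738

√332 = [18; 4,1,1,8,1,1,4,36, …], period ℓ=8 (even) → k=7
k=0  a_k=18  p_k/q_k = 18/1
k=1  a_k=4  p_k/q_k = 73/4
k=2  a_k=1  p_k/q_k = 91/5
k=3  a_k=1  p_k/q_k = 164/9
k=4  a_k=8  p_k/q_k = 1403/77
…
k=6  a_k=1  p_k/q_k = 2970/163
k=7  a_k=4  p_k/q_k = 13447/738
→ (13447, 738).  Check: 13447²=180821809, 332·738²=180821808, difference 1.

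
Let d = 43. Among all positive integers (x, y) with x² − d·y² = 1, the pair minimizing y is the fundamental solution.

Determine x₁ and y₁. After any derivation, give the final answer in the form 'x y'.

3482 531

√43 → a₀=6, period (1,1,3,1,5,1,3,1,1,12); ℓ=10 even so k=9
a_0=6:  p_0=6·1+0=6,  q_0=6·0+1=1
a_1=1:  p_1=1·6+1=7,  q_1=1·1+0=1
…
a_3=3:  p_3=3·13+7=46,  q_3=3·2+1=7
a_4=1:  p_4=1·46+13=59,  q_4=1·7+2=9
a_5=5:  p_5=5·59+46=341,  q_5=5·9+7=52
a_6=1:  p_6=1·341+59=400,  q_6=1·52+9=61
…
a_8=1:  p_8=1·1541+400=1941,  q_8=1·235+61=296
a_9=1:  p_9=1·1941+1541=3482,  q_9=1·296+235=531
→ (3482, 531).  Check: 3482²=12124324, 43·531²=12124323, difference 1.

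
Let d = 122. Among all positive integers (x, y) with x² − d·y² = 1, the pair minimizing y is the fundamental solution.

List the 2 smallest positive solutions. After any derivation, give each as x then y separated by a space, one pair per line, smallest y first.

[11; 22] for √122; ℓ=1 ⇒ convergent index 1
k=0  a_k=11  p_k/q_k = 11/1
k=1  a_k=22  p_k/q_k = 243/22
(x₁, y₁) = (243, 22);  243² − 122·22² = 1 ✓
n=2: (243,22)∘(243,22) = (243·243+122·22·22, 243·22+22·243) = (118097,10692)

243 22
118097 10692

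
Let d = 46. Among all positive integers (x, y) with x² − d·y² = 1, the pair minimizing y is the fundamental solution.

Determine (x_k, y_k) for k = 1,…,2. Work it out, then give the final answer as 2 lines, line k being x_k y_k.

24335 3588
1184384449 174627960

[6; 1,3,1,1,2,6,2,1,1,3,1,12] for √46; ℓ=12 ⇒ convergent index 11
k=0  a_k=6  p_k/q_k = 6/1
k=1  a_k=1  p_k/q_k = 7/1
k=2  a_k=3  p_k/q_k = 27/4
…
k=4  a_k=1  p_k/q_k = 61/9
k=5  a_k=2  p_k/q_k = 156/23
…
k=8  a_k=1  p_k/q_k = 3147/464
…
k=10  a_k=3  p_k/q_k = 19038/2807
k=11  a_k=1  p_k/q_k = 24335/3588
(x₁, y₁) = (24335, 3588);  24335² − 46·3588² = 1 ✓
(24335+3588√46)^2 = 1184384449 + 174627960√46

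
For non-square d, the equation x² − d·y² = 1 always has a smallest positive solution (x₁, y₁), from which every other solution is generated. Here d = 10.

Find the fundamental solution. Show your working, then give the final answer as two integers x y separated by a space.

[3; 6] for √10; ℓ=1 ⇒ convergent index 1
step 0: (3, 1)  from 3·(1,0) + (0,1)
step 1: (19, 6)  from 6·(3,1) + (1,0)
→ (19, 6).  Check: 19²=361, 10·6²=360, difference 1.

19 6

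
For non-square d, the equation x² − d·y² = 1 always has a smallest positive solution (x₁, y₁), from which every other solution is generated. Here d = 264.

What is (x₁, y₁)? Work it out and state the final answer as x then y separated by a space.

d=264: √d = [16; 4,32] (ℓ=2, even), read p_1/q_1
i=0: a=16 ⇒ p=16, q=1
i=1: a=4 ⇒ p=65, q=4
fundamental: x₁=65, y₁=4  (since 4225 − 264·16 = 1)

65 4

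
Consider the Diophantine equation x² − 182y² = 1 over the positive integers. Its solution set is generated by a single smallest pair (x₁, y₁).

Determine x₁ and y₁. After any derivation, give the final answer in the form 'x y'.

27 2

d=182: √d = [13; 2,26] (ℓ=2, even), read p_1/q_1
step 0: (13, 1)  from 13·(1,0) + (0,1)
step 1: (27, 2)  from 2·(13,1) + (1,0)
→ (27, 2).  Check: 27²=729, 182·2²=728, difference 1.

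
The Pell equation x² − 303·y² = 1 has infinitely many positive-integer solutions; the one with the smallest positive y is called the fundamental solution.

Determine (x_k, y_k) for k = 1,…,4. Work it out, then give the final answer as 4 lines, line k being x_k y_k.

2524 145
12741151 731960
64317327724 3694933935
324673857609601 18652025771920

√303 = [17; 2,2,5,2,2,34, …], period ℓ=6 (even) → k=5
a_0=17:  p_0=17·1+0=17,  q_0=17·0+1=1
…
a_4=2:  p_4=2·470+87=1027,  q_4=2·27+5=59
a_5=2:  p_5=2·1027+470=2524,  q_5=2·59+27=145
→ (2524, 145).  Check: 2524²=6370576, 303·145²=6370575, difference 1.
k=2:  x_2 = 2524·2524+303·145·145 = 12741151,  y_2 = 2524·145+145·2524 = 731960
k=3:  x_3 = 2524·12741151+303·145·731960 = 64317327724,  y_3 = 2524·731960+145·12741151 = 3694933935
k=4:  x_4 = 2524·64317327724+303·145·3694933935 = 324673857609601,  y_4 = 2524·3694933935+145·64317327724 = 18652025771920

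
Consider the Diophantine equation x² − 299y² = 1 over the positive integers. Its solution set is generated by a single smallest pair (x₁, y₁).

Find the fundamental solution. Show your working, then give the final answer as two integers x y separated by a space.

[17; 3,2,3,34] for √299; ℓ=4 ⇒ convergent index 3
a_0=17:  p_0=17·1+0=17,  q_0=17·0+1=1
a_1=3:  p_1=3·17+1=52,  q_1=3·1+0=3
a_2=2:  p_2=2·52+17=121,  q_2=2·3+1=7
a_3=3:  p_3=3·121+52=415,  q_3=3·7+3=24
→ (415, 24).  Check: 415²=172225, 299·24²=172224, difference 1.

415 24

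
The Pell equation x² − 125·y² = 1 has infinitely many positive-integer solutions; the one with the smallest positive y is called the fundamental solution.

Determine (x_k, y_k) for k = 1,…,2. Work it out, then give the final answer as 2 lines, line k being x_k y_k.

930249 83204
1730726404001 154800875592

√125 → a₀=11, period (5,1,1,5,22); ℓ=5 odd so k=9
step 0: (11, 1)  from 11·(1,0) + (0,1)
step 1: (56, 5)  from 5·(11,1) + (1,0)
step 2: (67, 6)  from 1·(56,5) + (11,1)
…
step 4: (682, 61)  from 5·(123,11) + (67,6)
step 5: (15127, 1353)  from 22·(682,61) + (123,11)
step 6: (76317, 6826)  from 5·(15127,1353) + (682,61)
…
step 8: (167761, 15005)  from 1·(91444,8179) + (76317,6826)
step 9: (930249, 83204)  from 5·(167761,15005) + (91444,8179)
→ (930249, 83204).  Check: 930249²=865363202001, 125·83204²=865363202000, difference 1.
k=2:  x_2 = 930249·930249+125·83204·83204 = 1730726404001,  y_2 = 930249·83204+83204·930249 = 154800875592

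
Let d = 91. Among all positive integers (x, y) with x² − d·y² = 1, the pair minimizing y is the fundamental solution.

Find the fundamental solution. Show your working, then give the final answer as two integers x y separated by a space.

1574 165

d=91: √d = [9; 1,1,5,1,5,1,1,18] (ℓ=8, even), read p_7/q_7
step 0: (9, 1)  from 9·(1,0) + (0,1)
step 1: (10, 1)  from 1·(9,1) + (1,0)
step 2: (19, 2)  from 1·(10,1) + (9,1)
step 3: (105, 11)  from 5·(19,2) + (10,1)
…
step 5: (725, 76)  from 5·(124,13) + (105,11)
step 6: (849, 89)  from 1·(725,76) + (124,13)
step 7: (1574, 165)  from 1·(849,89) + (725,76)
→ (1574, 165).  Check: 1574²=2477476, 91·165²=2477475, difference 1.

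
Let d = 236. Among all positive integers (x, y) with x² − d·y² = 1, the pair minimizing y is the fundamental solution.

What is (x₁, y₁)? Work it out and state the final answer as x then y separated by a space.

561799 36570

d=236: √d = [15; 2,1,3,5,1,6,1,5,3,1,2,30] (ℓ=12, even), read p_11/q_11
i=0: a=15 ⇒ p=15, q=1
i=1: a=2 ⇒ p=31, q=2
i=2: a=1 ⇒ p=46, q=3
…
i=4: a=5 ⇒ p=891, q=58
…
i=6: a=6 ⇒ p=7251, q=472
i=7: a=1 ⇒ p=8311, q=541
i=8: a=5 ⇒ p=48806, q=3177
…
i=10: a=1 ⇒ p=203535, q=13249
i=11: a=2 ⇒ p=561799, q=36570
(x₁, y₁) = (561799, 36570);  561799² − 236·36570² = 1 ✓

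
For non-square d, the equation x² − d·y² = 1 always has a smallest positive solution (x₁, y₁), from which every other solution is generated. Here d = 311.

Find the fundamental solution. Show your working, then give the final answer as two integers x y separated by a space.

16883880 957397

[17; 1,1,1,2,1,…,1,1,34] for √311; ℓ=16 ⇒ convergent index 15
step 0: (17, 1)  from 17·(1,0) + (0,1)
…
step 2: (35, 2)  from 1·(18,1) + (17,1)
…
step 4: (141, 8)  from 2·(53,3) + (35,2)
step 5: (194, 11)  from 1·(141,8) + (53,3)
…
step 7: (4109, 233)  from 3·(1305,74) + (194,11)
step 8: (71158, 4035)  from 17·(4109,233) + (1305,74)
…
step 10: (1376656, 78063)  from 6·(217583,12338) + (71158,4035)
…
step 12: (4565134, 258865)  from 2·(1594239,90401) + (1376656,78063)
step 13: (6159373, 349266)  from 1·(4565134,258865) + (1594239,90401)
step 14: (10724507, 608131)  from 1·(6159373,349266) + (4565134,258865)
step 15: (16883880, 957397)  from 1·(10724507,608131) + (6159373,349266)
(x₁, y₁) = (16883880, 957397);  16883880² − 311·957397² = 1 ✓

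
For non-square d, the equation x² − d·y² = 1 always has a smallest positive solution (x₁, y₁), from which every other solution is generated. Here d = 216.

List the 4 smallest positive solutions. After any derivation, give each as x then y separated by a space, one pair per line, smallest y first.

√216 = [14; 1,2,3,2,1,28, …], period ℓ=6 (even) → k=5
i=0: a=14 ⇒ p=14, q=1
…
i=4: a=2 ⇒ p=338, q=23
i=5: a=1 ⇒ p=485, q=33
(x₁, y₁) = (485, 33);  485² − 216·33² = 1 ✓
k=2:  x_2 = 485·485+216·33·33 = 470449,  y_2 = 485·33+33·485 = 32010
k=3:  x_3 = 485·470449+216·33·32010 = 456335045,  y_3 = 485·32010+33·470449 = 31049667
k=4:  x_4 = 485·456335045+216·33·31049667 = 442644523201,  y_4 = 485·31049667+33·456335045 = 30118144980

485 33
470449 32010
456335045 31049667
442644523201 30118144980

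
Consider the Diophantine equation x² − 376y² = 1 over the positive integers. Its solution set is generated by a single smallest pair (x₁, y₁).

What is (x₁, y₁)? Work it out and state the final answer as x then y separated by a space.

[19; 2,1,1,3,1,…,1,2,38] for √376; ℓ=16 ⇒ convergent index 15
a_0=19:  p_0=19·1+0=19,  q_0=19·0+1=1
a_1=2:  p_1=2·19+1=39,  q_1=2·1+0=2
a_2=1:  p_2=1·39+19=58,  q_2=1·2+1=3
a_3=1:  p_3=1·58+39=97,  q_3=1·3+2=5
a_4=3:  p_4=3·97+58=349,  q_4=3·5+3=18
a_5=1:  p_5=1·349+97=446,  q_5=1·18+5=23
a_6=2:  p_6=2·446+349=1241,  q_6=2·23+18=64
a_7=2:  p_7=2·1241+446=2928,  q_7=2·64+23=151
a_8=4:  p_8=4·2928+1241=12953,  q_8=4·151+64=668
…
a_10=2:  p_10=2·28834+12953=70621,  q_10=2·1487+668=3642
…
a_12=3:  p_12=3·99455+70621=368986,  q_12=3·5129+3642=19029
a_13=1:  p_13=1·368986+99455=468441,  q_13=1·19029+5129=24158
a_14=1:  p_14=1·468441+368986=837427,  q_14=1·24158+19029=43187
a_15=2:  p_15=2·837427+468441=2143295,  q_15=2·43187+24158=110532
(x₁, y₁) = (2143295, 110532);  2143295² − 376·110532² = 1 ✓

2143295 110532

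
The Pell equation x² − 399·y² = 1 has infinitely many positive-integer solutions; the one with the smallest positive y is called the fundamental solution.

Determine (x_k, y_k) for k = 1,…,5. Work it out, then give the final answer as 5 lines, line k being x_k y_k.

d=399: √d = [19; 1,38] (ℓ=2, even), read p_1/q_1
k=0  a_k=19  p_k/q_k = 19/1
k=1  a_k=1  p_k/q_k = 20/1
fundamental: x₁=20, y₁=1  (since 400 − 399·1 = 1)
n=2: (20,1)∘(20,1) = (20·20+399·1·1, 20·1+1·20) = (799,40)
n=3: (799,40)∘(20,1) = (20·799+399·1·40, 20·40+1·799) = (31940,1599)
n=4: (31940,1599)∘(20,1) = (20·31940+399·1·1599, 20·1599+1·31940) = (1276801,63920)
n=5: (1276801,63920)∘(20,1) = (20·1276801+399·1·63920, 20·63920+1·1276801) = (51040100,2555201)

20 1
799 40
31940 1599
1276801 63920
51040100 2555201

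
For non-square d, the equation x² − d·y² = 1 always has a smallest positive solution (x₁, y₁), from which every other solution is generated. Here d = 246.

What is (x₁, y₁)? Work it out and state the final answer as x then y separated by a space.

d=246: √d = [15; 1,2,5,1,14,1,5,2,1,30] (ℓ=10, even), read p_9/q_9
k=0  a_k=15  p_k/q_k = 15/1
…
k=3  a_k=5  p_k/q_k = 251/16
k=4  a_k=1  p_k/q_k = 298/19
…
k=8  a_k=2  p_k/q_k = 60777/3875
k=9  a_k=1  p_k/q_k = 88805/5662
→ (88805, 5662).  Check: 88805²=7886328025, 246·5662²=7886328024, difference 1.

88805 5662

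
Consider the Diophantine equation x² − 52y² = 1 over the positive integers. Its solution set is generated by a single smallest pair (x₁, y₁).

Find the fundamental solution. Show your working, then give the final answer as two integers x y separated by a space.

649 90

√52 = [7; 4,1,2,1,4,14, …], period ℓ=6 (even) → k=5
step 0: (7, 1)  from 7·(1,0) + (0,1)
step 1: (29, 4)  from 4·(7,1) + (1,0)
…
step 4: (137, 19)  from 1·(101,14) + (36,5)
step 5: (649, 90)  from 4·(137,19) + (101,14)
fundamental: x₁=649, y₁=90  (since 421201 − 52·8100 = 1)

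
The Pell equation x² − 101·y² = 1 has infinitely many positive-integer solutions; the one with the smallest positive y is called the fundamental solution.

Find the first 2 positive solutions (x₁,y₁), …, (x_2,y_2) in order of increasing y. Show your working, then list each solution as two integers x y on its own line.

201 20
80801 8040

√101 = [10; 20, …], period ℓ=1 (odd) → k=1
k=0  a_k=10  p_k/q_k = 10/1
k=1  a_k=20  p_k/q_k = 201/20
fundamental: x₁=201, y₁=20  (since 40401 − 101·400 = 1)
(x_2, y_2) = (201·201 + 101·20·20, 201·20 + 20·201) = (80801, 8040)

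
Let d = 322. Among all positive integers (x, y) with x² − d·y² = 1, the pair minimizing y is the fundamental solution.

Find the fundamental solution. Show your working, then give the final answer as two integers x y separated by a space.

√322 = [17; 1,16,1,34, …], period ℓ=4 (even) → k=3
step 0: (17, 1)  from 17·(1,0) + (0,1)
step 1: (18, 1)  from 1·(17,1) + (1,0)
step 2: (305, 17)  from 16·(18,1) + (17,1)
step 3: (323, 18)  from 1·(305,17) + (18,1)
(x₁, y₁) = (323, 18);  323² − 322·18² = 1 ✓

323 18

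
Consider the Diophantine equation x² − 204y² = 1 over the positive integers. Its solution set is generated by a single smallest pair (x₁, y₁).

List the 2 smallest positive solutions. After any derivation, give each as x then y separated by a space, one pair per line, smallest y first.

4999 350
49980001 3499300

√204 = [14; 3,1,1,6,1,1,3,28, …], period ℓ=8 (even) → k=7
k=0  a_k=14  p_k/q_k = 14/1
…
k=5  a_k=1  p_k/q_k = 757/53
k=6  a_k=1  p_k/q_k = 1414/99
k=7  a_k=3  p_k/q_k = 4999/350
→ (4999, 350).  Check: 4999²=24990001, 204·350²=24990000, difference 1.
(x_2, y_2) = (4999·4999 + 204·350·350, 4999·350 + 350·4999) = (49980001, 3499300)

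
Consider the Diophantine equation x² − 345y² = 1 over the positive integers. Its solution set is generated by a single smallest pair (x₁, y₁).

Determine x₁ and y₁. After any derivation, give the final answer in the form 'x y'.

[18; 1,1,2,1,6,1,2,1,1,36] for √345; ℓ=10 ⇒ convergent index 9
step 0: (18, 1)  from 18·(1,0) + (0,1)
step 1: (19, 1)  from 1·(18,1) + (1,0)
…
step 3: (93, 5)  from 2·(37,2) + (19,1)
step 4: (130, 7)  from 1·(93,5) + (37,2)
…
step 6: (1003, 54)  from 1·(873,47) + (130,7)
step 7: (2879, 155)  from 2·(1003,54) + (873,47)
step 8: (3882, 209)  from 1·(2879,155) + (1003,54)
step 9: (6761, 364)  from 1·(3882,209) + (2879,155)
→ (6761, 364).  Check: 6761²=45711121, 345·364²=45711120, difference 1.

6761 364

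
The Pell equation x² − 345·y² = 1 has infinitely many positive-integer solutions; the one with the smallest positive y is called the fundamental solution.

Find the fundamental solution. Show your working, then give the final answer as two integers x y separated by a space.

6761 364

√345 → a₀=18, period (1,1,2,1,6,1,2,1,1,36); ℓ=10 even so k=9
a_0=18:  p_0=18·1+0=18,  q_0=18·0+1=1
a_1=1:  p_1=1·18+1=19,  q_1=1·1+0=1
…
a_3=2:  p_3=2·37+19=93,  q_3=2·2+1=5
…
a_5=6:  p_5=6·130+93=873,  q_5=6·7+5=47
a_6=1:  p_6=1·873+130=1003,  q_6=1·47+7=54
a_7=2:  p_7=2·1003+873=2879,  q_7=2·54+47=155
a_8=1:  p_8=1·2879+1003=3882,  q_8=1·155+54=209
a_9=1:  p_9=1·3882+2879=6761,  q_9=1·209+155=364
(x₁, y₁) = (6761, 364);  6761² − 345·364² = 1 ✓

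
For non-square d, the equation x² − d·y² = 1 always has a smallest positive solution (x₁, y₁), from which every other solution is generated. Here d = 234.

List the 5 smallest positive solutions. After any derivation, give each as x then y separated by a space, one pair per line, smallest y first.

√234 = [15; 3,2,1,2,1,2,3,30, …], period ℓ=8 (even) → k=7
step 0: (15, 1)  from 15·(1,0) + (0,1)
step 1: (46, 3)  from 3·(15,1) + (1,0)
step 2: (107, 7)  from 2·(46,3) + (15,1)
step 3: (153, 10)  from 1·(107,7) + (46,3)
…
step 5: (566, 37)  from 1·(413,27) + (153,10)
step 6: (1545, 101)  from 2·(566,37) + (413,27)
step 7: (5201, 340)  from 3·(1545,101) + (566,37)
fundamental: x₁=5201, y₁=340  (since 27050401 − 234·115600 = 1)
(x_2, y_2) = (5201·5201 + 234·340·340, 5201·340 + 340·5201) = (54100801, 3536680)
(x_3, y_3) = (5201·54100801 + 234·340·3536680, 5201·3536680 + 340·54100801) = (562756526801, 36788545020)
(x_4, y_4) = (5201·562756526801 + 234·340·36788545020, 5201·36788545020 + 340·562756526801) = (5853793337683201, 382674441761360)
(x_5, y_5) = (5201·5853793337683201 + 234·340·382674441761360, 5201·382674441761360 + 340·5853793337683201) = (60891157735824130001, 3980579506413121700)

5201 340
54100801 3536680
562756526801 36788545020
5853793337683201 382674441761360
60891157735824130001 3980579506413121700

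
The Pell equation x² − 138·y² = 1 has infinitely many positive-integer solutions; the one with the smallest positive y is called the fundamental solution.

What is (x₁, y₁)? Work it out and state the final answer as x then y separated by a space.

47 4

√138 = [11; 1,2,1,22, …], period ℓ=4 (even) → k=3
k=0  a_k=11  p_k/q_k = 11/1
k=1  a_k=1  p_k/q_k = 12/1
k=2  a_k=2  p_k/q_k = 35/3
k=3  a_k=1  p_k/q_k = 47/4
fundamental: x₁=47, y₁=4  (since 2209 − 138·16 = 1)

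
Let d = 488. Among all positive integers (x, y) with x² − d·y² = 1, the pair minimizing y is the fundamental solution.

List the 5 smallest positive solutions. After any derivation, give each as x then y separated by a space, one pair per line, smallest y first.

243 11
118097 5346
57394899 2598145
27893802817 1262693124
13556330774163 613666260119

[22; 11,44] for √488; ℓ=2 ⇒ convergent index 1
step 0: (22, 1)  from 22·(1,0) + (0,1)
step 1: (243, 11)  from 11·(22,1) + (1,0)
(x₁, y₁) = (243, 11);  243² − 488·11² = 1 ✓
(x_2, y_2) = (243·243 + 488·11·11, 243·11 + 11·243) = (118097, 5346)
(x_3, y_3) = (243·118097 + 488·11·5346, 243·5346 + 11·118097) = (57394899, 2598145)
(x_4, y_4) = (243·57394899 + 488·11·2598145, 243·2598145 + 11·57394899) = (27893802817, 1262693124)
(x_5, y_5) = (243·27893802817 + 488·11·1262693124, 243·1262693124 + 11·27893802817) = (13556330774163, 613666260119)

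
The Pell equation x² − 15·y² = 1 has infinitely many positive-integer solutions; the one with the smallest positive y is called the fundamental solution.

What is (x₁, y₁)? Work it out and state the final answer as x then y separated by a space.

4 1

√15 = [3; 1,6, …], period ℓ=2 (even) → k=1
step 0: (3, 1)  from 3·(1,0) + (0,1)
step 1: (4, 1)  from 1·(3,1) + (1,0)
→ (4, 1).  Check: 4²=16, 15·1²=15, difference 1.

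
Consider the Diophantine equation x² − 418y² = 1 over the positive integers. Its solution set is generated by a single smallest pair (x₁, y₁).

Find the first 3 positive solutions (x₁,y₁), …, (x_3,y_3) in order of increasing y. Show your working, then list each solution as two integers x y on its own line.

33857 1656
2292592897 112134384
155240635393601 7593067676520

[20; 2,4,20,4,2,40] for √418; ℓ=6 ⇒ convergent index 5
step 0: (20, 1)  from 20·(1,0) + (0,1)
…
step 4: (15068, 737)  from 4·(3721,182) + (184,9)
step 5: (33857, 1656)  from 2·(15068,737) + (3721,182)
fundamental: x₁=33857, y₁=1656  (since 1146296449 − 418·2742336 = 1)
k=2:  x_2 = 33857·33857+418·1656·1656 = 2292592897,  y_2 = 33857·1656+1656·33857 = 112134384
k=3:  x_3 = 33857·2292592897+418·1656·112134384 = 155240635393601,  y_3 = 33857·112134384+1656·2292592897 = 7593067676520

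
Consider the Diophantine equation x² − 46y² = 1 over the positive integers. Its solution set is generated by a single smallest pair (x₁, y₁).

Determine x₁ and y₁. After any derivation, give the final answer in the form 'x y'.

24335 3588

[6; 1,3,1,1,2,6,2,1,1,3,1,12] for √46; ℓ=12 ⇒ convergent index 11
a_0=6:  p_0=6·1+0=6,  q_0=6·0+1=1
…
a_5=2:  p_5=2·61+34=156,  q_5=2·9+5=23
…
a_8=1:  p_8=1·2150+997=3147,  q_8=1·317+147=464
…
a_10=3:  p_10=3·5297+3147=19038,  q_10=3·781+464=2807
a_11=1:  p_11=1·19038+5297=24335,  q_11=1·2807+781=3588
fundamental: x₁=24335, y₁=3588  (since 592192225 − 46·12873744 = 1)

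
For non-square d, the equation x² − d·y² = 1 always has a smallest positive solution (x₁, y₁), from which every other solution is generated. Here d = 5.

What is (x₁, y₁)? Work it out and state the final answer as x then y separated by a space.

√5 → a₀=2, period (4); ℓ=1 odd so k=1
i=0: a=2 ⇒ p=2, q=1
i=1: a=4 ⇒ p=9, q=4
(x₁, y₁) = (9, 4);  9² − 5·4² = 1 ✓

9 4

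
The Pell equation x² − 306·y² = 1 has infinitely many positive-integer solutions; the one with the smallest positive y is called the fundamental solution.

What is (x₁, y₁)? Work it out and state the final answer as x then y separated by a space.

35 2

[17; 2,34] for √306; ℓ=2 ⇒ convergent index 1
i=0: a=17 ⇒ p=17, q=1
i=1: a=2 ⇒ p=35, q=2
(x₁, y₁) = (35, 2);  35² − 306·2² = 1 ✓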